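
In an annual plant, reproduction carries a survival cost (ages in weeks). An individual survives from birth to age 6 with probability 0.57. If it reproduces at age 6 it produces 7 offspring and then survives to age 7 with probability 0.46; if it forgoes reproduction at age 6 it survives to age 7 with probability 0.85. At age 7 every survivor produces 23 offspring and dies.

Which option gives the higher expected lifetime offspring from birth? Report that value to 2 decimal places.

11.14

breed at age 6: R₀ = 0.57 × (7 + 0.46 × 23) = 0.57 × 17.5800 = 10.0206
delay to age 7: R₀ = 0.57 × (0.85 × 23) = 0.57 × 19.5500 = 11.1435
Higher: delay to age 7 (11.1435).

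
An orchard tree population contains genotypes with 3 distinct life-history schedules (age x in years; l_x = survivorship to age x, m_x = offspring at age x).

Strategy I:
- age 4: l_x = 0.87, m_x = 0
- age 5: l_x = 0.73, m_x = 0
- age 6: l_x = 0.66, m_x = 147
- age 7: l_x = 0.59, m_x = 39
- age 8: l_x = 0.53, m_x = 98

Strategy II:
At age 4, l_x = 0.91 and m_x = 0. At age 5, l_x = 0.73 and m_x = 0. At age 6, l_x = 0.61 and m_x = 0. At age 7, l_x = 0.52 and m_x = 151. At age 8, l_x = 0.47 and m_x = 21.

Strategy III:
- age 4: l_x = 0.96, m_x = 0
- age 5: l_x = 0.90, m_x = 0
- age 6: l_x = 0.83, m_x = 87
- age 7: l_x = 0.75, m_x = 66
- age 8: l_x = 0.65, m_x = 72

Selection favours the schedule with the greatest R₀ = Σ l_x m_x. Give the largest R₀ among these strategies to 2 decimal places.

Strategy I: R₀ = 0.87×0 + 0.73×0 + 0.66×147 + 0.59×39 + 0.53×98 = 171.9700
Strategy II: R₀ = 0.91×0 + 0.73×0 + 0.61×0 + 0.52×151 + 0.47×21 = 88.3900
Strategy III: R₀ = 0.96×0 + 0.90×0 + 0.83×87 + 0.75×66 + 0.65×72 = 168.5100
Highest R₀: strategy I with 171.9700.

171.97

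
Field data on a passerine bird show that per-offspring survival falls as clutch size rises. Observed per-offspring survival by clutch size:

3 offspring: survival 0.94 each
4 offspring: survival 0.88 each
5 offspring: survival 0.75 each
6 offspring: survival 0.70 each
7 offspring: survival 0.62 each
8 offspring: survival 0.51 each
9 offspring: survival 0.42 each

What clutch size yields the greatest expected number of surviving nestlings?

7

Expected surviving nestlings = c × s(c):
  c=3: 3 × 0.94 = 2.820
  c=4: 4 × 0.88 = 3.520
  c=5: 5 × 0.75 = 3.750
  c=6: 6 × 0.70 = 4.200
  c=7: 7 × 0.62 = 4.340
  c=8: 8 × 0.51 = 4.080
  c=9: 9 × 0.42 = 3.780
Maximum at c = 7 (4.340 surviving nestlings).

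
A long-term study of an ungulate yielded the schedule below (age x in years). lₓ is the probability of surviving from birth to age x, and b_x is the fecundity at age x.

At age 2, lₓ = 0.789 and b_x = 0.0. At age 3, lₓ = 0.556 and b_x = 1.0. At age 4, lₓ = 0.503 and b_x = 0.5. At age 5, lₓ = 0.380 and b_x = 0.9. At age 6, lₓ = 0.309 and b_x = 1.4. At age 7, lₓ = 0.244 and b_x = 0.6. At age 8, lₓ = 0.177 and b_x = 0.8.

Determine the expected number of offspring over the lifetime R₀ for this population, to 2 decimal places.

1.87

R₀ = Σ lₓ b_x:
  age 2: 0.789 × 0.0 = 0.0000
  age 3: 0.556 × 1.0 = 0.5560
  age 4: 0.503 × 0.5 = 0.2515
  age 5: 0.380 × 0.9 = 0.3420
  age 6: 0.309 × 1.4 = 0.4326
  age 7: 0.244 × 0.6 = 0.1464
  age 8: 0.177 × 0.8 = 0.1416
R₀ = 0.0000 + 0.5560 + 0.2515 + 0.3420 + 0.4326 + 0.1464 + 0.1416 = 1.8701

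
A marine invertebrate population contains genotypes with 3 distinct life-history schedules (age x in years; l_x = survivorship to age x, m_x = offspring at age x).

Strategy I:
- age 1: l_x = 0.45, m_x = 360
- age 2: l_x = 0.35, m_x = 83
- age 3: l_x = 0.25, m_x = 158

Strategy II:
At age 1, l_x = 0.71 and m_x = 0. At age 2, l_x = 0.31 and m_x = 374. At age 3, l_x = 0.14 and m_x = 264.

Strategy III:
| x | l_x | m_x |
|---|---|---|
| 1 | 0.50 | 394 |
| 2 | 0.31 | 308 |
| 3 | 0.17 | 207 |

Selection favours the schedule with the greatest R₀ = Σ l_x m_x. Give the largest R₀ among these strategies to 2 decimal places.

Strategy I: R₀ = 0.45×360 + 0.35×83 + 0.25×158 = 230.5500
Strategy II: R₀ = 0.71×0 + 0.31×374 + 0.14×264 = 152.9000
Strategy III: R₀ = 0.50×394 + 0.31×308 + 0.17×207 = 327.6700
Highest R₀: strategy III with 327.6700.

327.67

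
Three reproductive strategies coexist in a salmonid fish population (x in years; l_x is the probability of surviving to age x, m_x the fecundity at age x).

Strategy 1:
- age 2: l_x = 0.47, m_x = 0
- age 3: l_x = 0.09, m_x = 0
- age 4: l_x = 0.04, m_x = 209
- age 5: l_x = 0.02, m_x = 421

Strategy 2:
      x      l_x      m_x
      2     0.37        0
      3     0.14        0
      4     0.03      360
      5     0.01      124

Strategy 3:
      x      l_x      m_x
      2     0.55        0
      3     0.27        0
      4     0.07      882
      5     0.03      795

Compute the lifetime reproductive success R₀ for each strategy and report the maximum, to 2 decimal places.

Strategy 1: R₀ = 0.47×0 + 0.09×0 + 0.04×209 + 0.02×421 = 16.7800
Strategy 2: R₀ = 0.37×0 + 0.14×0 + 0.03×360 + 0.01×124 = 12.0400
Strategy 3: R₀ = 0.55×0 + 0.27×0 + 0.07×882 + 0.03×795 = 85.5900
Highest R₀: strategy 3 with 85.5900.

85.59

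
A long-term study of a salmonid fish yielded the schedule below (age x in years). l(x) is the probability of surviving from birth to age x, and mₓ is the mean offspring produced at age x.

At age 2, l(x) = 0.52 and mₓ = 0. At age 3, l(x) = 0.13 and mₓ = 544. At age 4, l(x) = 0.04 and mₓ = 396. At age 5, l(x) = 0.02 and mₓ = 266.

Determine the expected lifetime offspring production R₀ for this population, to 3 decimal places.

R₀ = Σ l(x) mₓ:
  age 2: 0.52 × 0 = 0.0000
  age 3: 0.13 × 544 = 70.7200
  age 4: 0.04 × 396 = 15.8400
  age 5: 0.02 × 266 = 5.3200
R₀ = 0.0000 + 70.7200 + 15.8400 + 5.3200 = 91.8800

91.880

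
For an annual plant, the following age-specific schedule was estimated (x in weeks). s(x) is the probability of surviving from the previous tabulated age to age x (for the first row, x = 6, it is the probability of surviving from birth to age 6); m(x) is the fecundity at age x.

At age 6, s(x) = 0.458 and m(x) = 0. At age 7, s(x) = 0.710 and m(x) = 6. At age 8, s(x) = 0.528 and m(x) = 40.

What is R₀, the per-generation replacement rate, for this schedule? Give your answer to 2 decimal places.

Survivorship from birth: l_x = s_6·s_7·…·s_x.
  l_6 = 0.45800
  l_7 = 0.32518
  l_8 = 0.17170
R₀ = Σ l_x m(x):
  age 6: 0.45800 × 0 = 0.0000
  age 7: 0.32518 × 6 = 1.9511
  age 8: 0.17170 × 40 = 6.8680
R₀ = 0.0000 + 1.9511 + 6.8680 = 8.8191

8.82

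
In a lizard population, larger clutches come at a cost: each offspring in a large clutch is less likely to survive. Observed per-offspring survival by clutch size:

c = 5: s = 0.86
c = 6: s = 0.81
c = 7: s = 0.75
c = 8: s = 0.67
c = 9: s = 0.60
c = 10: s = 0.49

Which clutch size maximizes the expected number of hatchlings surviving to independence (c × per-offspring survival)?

Expected hatchlings surviving to independence = c × s(c):
  c=5: 5 × 0.86 = 4.300
  c=6: 6 × 0.81 = 4.860
  c=7: 7 × 0.75 = 5.250
  c=8: 8 × 0.67 = 5.360
  c=9: 9 × 0.60 = 5.400
  c=10: 10 × 0.49 = 4.900
Maximum at c = 9 (5.400 hatchlings surviving to independence).

9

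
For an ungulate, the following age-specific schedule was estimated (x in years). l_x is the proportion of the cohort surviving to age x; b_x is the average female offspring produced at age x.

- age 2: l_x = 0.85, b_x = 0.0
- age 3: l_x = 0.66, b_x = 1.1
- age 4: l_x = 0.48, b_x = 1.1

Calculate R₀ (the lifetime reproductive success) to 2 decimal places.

R₀ = Σ l_x b_x:
  age 2: 0.85 × 0.0 = 0.0000
  age 3: 0.66 × 1.1 = 0.7260
  age 4: 0.48 × 1.1 = 0.5280
R₀ = 0.0000 + 0.7260 + 0.5280 = 1.2540

1.25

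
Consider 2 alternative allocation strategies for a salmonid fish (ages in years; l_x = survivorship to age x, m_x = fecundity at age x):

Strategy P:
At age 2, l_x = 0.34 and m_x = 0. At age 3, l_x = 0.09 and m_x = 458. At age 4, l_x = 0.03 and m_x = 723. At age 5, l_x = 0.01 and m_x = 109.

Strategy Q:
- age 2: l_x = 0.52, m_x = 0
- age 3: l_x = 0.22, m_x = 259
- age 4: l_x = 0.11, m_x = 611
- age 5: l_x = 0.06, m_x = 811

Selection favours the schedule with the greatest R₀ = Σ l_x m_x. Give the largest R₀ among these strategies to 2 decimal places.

Strategy P: R₀ = 0.34×0 + 0.09×458 + 0.03×723 + 0.01×109 = 64.0000
Strategy Q: R₀ = 0.52×0 + 0.22×259 + 0.11×611 + 0.06×811 = 172.8500
Highest R₀: strategy Q with 172.8500.

172.85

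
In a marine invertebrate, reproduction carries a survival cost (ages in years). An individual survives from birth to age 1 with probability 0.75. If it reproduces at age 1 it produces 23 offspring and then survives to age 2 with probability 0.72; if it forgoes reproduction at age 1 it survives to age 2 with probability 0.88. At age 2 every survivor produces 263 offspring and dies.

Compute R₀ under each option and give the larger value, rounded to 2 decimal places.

173.58

breed at age 1: R₀ = 0.75 × (23 + 0.72 × 263) = 0.75 × 212.3600 = 159.2700
delay to age 2: R₀ = 0.75 × (0.88 × 263) = 0.75 × 231.4400 = 173.5800
Higher: delay to age 2 (173.5800).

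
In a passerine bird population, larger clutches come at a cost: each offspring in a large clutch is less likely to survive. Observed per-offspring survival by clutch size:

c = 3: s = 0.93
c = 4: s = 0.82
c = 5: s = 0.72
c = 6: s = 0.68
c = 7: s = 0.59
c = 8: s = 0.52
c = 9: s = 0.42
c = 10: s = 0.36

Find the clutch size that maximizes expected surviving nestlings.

Expected surviving nestlings = c × s(c):
  c=3: 3 × 0.93 = 2.790
  c=4: 4 × 0.82 = 3.280
  c=5: 5 × 0.72 = 3.600
  c=6: 6 × 0.68 = 4.080
  c=7: 7 × 0.59 = 4.130
  c=8: 8 × 0.52 = 4.160
  c=9: 9 × 0.42 = 3.780
  c=10: 10 × 0.36 = 3.600
Maximum at c = 8 (4.160 surviving nestlings).

8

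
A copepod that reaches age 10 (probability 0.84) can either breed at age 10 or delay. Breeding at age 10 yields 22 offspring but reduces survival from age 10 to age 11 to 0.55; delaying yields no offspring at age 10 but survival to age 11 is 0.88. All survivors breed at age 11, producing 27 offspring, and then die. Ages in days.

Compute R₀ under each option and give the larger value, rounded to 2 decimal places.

breed at age 10: R₀ = 0.84 × (22 + 0.55 × 27) = 0.84 × 36.8500 = 30.9540
delay to age 11: R₀ = 0.84 × (0.88 × 27) = 0.84 × 23.7600 = 19.9584
Higher: breed at age 10 (30.9540).

30.95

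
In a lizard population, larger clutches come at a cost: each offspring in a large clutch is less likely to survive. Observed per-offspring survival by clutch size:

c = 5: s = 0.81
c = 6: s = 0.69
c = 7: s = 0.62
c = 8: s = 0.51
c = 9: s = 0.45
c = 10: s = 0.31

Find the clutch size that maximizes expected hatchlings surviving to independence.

7

Expected hatchlings surviving to independence = c × s(c):
  c=5: 5 × 0.81 = 4.050
  c=6: 6 × 0.69 = 4.140
  c=7: 7 × 0.62 = 4.340
  c=8: 8 × 0.51 = 4.080
  c=9: 9 × 0.45 = 4.050
  c=10: 10 × 0.31 = 3.100
Maximum at c = 7 (4.340 hatchlings surviving to independence).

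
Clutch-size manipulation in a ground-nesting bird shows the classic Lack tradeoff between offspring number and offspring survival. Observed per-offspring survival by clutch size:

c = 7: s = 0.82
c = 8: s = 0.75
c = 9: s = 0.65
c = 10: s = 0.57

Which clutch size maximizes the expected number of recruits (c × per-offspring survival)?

8

Expected recruits = c × s(c):
  c=7: 7 × 0.82 = 5.740
  c=8: 8 × 0.75 = 6.000
  c=9: 9 × 0.65 = 5.850
  c=10: 10 × 0.57 = 5.700
Maximum at c = 8 (6.000 recruits).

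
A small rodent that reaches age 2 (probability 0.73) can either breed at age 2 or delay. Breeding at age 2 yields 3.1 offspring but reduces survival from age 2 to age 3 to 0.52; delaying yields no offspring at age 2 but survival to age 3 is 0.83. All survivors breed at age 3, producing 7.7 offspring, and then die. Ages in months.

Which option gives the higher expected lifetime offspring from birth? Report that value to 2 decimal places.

5.19

breed at age 2: R₀ = 0.73 × (3.1 + 0.52 × 7.7) = 0.73 × 7.1040 = 5.1859
delay to age 3: R₀ = 0.73 × (0.83 × 7.7) = 0.73 × 6.3910 = 4.6654
Higher: breed at age 2 (5.1859).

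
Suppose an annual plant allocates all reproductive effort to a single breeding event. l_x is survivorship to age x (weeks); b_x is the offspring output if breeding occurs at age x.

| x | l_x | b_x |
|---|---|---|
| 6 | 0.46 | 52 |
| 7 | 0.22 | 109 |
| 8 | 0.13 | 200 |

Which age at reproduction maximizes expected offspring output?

8

Expected offspring if breeding at age x = l_x × b_x:
  age 6: 0.46 × 52 = 23.920
  age 7: 0.22 × 109 = 23.980
  age 8: 0.13 × 200 = 26.000
Maximum at age 8 (26.000).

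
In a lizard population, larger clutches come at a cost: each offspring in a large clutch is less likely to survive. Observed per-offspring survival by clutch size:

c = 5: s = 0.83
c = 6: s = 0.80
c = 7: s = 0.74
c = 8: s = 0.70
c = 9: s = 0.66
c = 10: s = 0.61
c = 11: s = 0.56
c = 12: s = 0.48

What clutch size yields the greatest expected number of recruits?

Expected recruits = c × s(c):
  c=5: 5 × 0.83 = 4.150
  c=6: 6 × 0.80 = 4.800
  c=7: 7 × 0.74 = 5.180
  c=8: 8 × 0.70 = 5.600
  c=9: 9 × 0.66 = 5.940
  c=10: 10 × 0.61 = 6.100
  c=11: 11 × 0.56 = 6.160
  c=12: 12 × 0.48 = 5.760
Maximum at c = 11 (6.160 recruits).

11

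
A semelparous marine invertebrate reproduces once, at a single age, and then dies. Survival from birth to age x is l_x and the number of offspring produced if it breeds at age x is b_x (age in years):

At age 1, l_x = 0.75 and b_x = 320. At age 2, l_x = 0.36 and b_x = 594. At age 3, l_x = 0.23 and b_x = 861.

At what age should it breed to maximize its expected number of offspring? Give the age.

1

Expected offspring if breeding at age x = l_x × b_x:
  age 1: 0.75 × 320 = 240.000
  age 2: 0.36 × 594 = 213.840
  age 3: 0.23 × 861 = 198.030
Maximum at age 1 (240.000).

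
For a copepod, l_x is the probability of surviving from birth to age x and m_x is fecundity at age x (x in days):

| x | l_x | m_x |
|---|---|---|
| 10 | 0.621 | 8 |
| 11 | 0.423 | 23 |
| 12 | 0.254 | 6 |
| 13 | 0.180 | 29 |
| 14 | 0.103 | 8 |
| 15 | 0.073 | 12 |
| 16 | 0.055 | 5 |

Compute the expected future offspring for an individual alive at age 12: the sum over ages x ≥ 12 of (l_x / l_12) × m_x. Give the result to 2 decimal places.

l_12 = 0.254. Conditional survival from age 12 to x is l_x / l_12.
  x=12: (0.254/0.254) × 6 = 6.0000
  x=13: (0.180/0.254) × 29 = 20.5512
  x=14: (0.103/0.254) × 8 = 3.2441
  x=15: (0.073/0.254) × 12 = 3.4488
  x=16: (0.055/0.254) × 5 = 1.0827
Sum = 6.0000 + 20.5512 + 3.2441 + 3.4488 + 1.0827 = 34.3268

34.33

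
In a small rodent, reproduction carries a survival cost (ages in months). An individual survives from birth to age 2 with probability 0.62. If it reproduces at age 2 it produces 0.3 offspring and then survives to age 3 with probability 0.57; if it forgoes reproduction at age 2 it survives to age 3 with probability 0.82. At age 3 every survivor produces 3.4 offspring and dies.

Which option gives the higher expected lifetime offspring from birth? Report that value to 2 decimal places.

breed at age 2: R₀ = 0.62 × (0.3 + 0.57 × 3.4) = 0.62 × 2.2380 = 1.3876
delay to age 3: R₀ = 0.62 × (0.82 × 3.4) = 0.62 × 2.7880 = 1.7286
Higher: delay to age 3 (1.7286).

1.73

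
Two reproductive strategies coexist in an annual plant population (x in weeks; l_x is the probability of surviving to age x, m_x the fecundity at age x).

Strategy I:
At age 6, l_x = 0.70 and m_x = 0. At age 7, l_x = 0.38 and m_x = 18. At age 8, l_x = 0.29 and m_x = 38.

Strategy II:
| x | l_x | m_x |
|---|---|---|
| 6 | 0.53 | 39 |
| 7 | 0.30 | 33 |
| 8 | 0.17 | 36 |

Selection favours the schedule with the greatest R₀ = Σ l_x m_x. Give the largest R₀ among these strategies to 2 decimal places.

36.69

Strategy I: R₀ = 0.70×0 + 0.38×18 + 0.29×38 = 17.8600
Strategy II: R₀ = 0.53×39 + 0.30×33 + 0.17×36 = 36.6900
Highest R₀: strategy II with 36.6900.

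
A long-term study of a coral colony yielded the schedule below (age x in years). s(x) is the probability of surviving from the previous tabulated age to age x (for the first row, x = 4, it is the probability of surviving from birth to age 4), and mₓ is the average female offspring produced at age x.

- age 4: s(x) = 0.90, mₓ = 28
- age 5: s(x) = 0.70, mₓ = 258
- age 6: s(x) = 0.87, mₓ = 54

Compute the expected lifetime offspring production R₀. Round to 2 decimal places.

Survivorship from birth: l_x = s_4·s_5·…·s_x.
  l_4 = 0.90000
  l_5 = 0.63000
  l_6 = 0.54810
R₀ = Σ l_x mₓ:
  age 4: 0.90000 × 28 = 25.2000
  age 5: 0.63000 × 258 = 162.5400
  age 6: 0.54810 × 54 = 29.5974
R₀ = 25.2000 + 162.5400 + 29.5974 = 217.3374

217.34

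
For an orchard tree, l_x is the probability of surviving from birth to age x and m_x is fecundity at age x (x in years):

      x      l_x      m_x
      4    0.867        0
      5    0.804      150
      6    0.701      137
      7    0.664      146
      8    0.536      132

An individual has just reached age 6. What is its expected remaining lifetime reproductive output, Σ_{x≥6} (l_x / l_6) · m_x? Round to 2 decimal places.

376.22

l_6 = 0.701. Conditional survival from age 6 to x is l_x / l_6.
  x=6: (0.701/0.701) × 137 = 137.0000
  x=7: (0.664/0.701) × 146 = 138.2939
  x=8: (0.536/0.701) × 132 = 100.9301
Sum = 137.0000 + 138.2939 + 100.9301 = 376.2240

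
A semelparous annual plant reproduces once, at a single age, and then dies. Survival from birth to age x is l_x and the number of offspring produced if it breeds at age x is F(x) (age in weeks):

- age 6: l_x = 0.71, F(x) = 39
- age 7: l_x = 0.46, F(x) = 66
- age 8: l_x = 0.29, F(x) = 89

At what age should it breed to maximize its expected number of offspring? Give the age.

Expected offspring if breeding at age x = l_x × F(x):
  age 6: 0.71 × 39 = 27.690
  age 7: 0.46 × 66 = 30.360
  age 8: 0.29 × 89 = 25.810
Maximum at age 7 (30.360).

7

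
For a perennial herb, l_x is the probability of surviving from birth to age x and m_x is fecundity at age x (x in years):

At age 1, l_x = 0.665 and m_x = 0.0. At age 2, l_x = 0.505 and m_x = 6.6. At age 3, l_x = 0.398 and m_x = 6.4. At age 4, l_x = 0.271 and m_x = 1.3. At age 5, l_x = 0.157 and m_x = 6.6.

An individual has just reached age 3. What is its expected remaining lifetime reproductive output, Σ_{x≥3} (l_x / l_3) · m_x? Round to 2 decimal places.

l_3 = 0.398. Conditional survival from age 3 to x is l_x / l_3.
  x=3: (0.398/0.398) × 6.4 = 6.4000
  x=4: (0.271/0.398) × 1.3 = 0.8852
  x=5: (0.157/0.398) × 6.6 = 2.6035
Sum = 6.4000 + 0.8852 + 2.6035 = 9.8887

9.89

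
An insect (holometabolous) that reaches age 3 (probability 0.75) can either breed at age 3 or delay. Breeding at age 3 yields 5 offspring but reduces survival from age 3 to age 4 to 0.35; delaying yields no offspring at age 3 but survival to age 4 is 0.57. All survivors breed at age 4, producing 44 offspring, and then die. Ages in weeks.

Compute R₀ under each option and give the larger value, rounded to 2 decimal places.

breed at age 3: R₀ = 0.75 × (5 + 0.35 × 44) = 0.75 × 20.4000 = 15.3000
delay to age 4: R₀ = 0.75 × (0.57 × 44) = 0.75 × 25.0800 = 18.8100
Higher: delay to age 4 (18.8100).

18.81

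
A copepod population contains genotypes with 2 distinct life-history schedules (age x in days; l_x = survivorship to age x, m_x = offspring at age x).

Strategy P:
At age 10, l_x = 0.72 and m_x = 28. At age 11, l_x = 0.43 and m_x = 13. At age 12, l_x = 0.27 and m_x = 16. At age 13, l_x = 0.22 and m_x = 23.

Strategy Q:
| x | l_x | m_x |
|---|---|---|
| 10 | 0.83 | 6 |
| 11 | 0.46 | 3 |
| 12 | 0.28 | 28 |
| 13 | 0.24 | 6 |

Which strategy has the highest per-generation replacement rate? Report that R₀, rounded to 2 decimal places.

35.13

Strategy P: R₀ = 0.72×28 + 0.43×13 + 0.27×16 + 0.22×23 = 35.1300
Strategy Q: R₀ = 0.83×6 + 0.46×3 + 0.28×28 + 0.24×6 = 15.6400
Highest R₀: strategy P with 35.1300.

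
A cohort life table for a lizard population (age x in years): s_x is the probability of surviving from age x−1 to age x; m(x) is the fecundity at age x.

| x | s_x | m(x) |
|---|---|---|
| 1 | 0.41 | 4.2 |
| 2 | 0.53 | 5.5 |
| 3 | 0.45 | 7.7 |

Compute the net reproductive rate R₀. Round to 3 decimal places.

Survivorship from birth: l_x = s_1·s_2·…·s_x.
  l_1 = 0.41000
  l_2 = 0.21730
  l_3 = 0.09778
R₀ = Σ l_x m(x):
  age 1: 0.41000 × 4.2 = 1.7220
  age 2: 0.21730 × 5.5 = 1.1951
  age 3: 0.09778 × 7.7 = 0.7529
R₀ = 1.7220 + 1.1951 + 0.7529 = 3.6701

3.670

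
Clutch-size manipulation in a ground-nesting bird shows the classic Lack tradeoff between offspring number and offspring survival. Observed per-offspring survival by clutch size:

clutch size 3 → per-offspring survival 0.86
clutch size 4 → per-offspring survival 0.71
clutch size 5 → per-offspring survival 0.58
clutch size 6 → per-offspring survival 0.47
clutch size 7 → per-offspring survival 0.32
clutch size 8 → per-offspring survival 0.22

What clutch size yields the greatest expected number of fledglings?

Expected fledglings = c × s(c):
  c=3: 3 × 0.86 = 2.580
  c=4: 4 × 0.71 = 2.840
  c=5: 5 × 0.58 = 2.900
  c=6: 6 × 0.47 = 2.820
  c=7: 7 × 0.32 = 2.240
  c=8: 8 × 0.22 = 1.760
Maximum at c = 5 (2.900 fledglings).

5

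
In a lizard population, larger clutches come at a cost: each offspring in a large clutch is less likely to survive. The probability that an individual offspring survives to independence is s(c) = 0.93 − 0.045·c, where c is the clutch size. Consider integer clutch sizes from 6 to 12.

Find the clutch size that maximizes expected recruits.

Expected recruits = c × s(c):
  c=6: 6 × 0.660 = 3.960
  c=7: 7 × 0.615 = 4.305
  c=8: 8 × 0.570 = 4.560
  c=9: 9 × 0.525 = 4.725
  c=10: 10 × 0.480 = 4.800
  c=11: 11 × 0.435 = 4.785
  c=12: 12 × 0.390 = 4.680
Maximum at c = 10 (4.800 recruits).

10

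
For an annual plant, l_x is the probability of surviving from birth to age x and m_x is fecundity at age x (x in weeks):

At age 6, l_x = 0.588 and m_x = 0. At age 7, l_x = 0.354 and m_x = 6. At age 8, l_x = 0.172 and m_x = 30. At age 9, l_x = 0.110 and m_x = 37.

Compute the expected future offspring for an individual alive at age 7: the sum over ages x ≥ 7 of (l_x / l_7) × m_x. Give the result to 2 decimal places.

l_7 = 0.354. Conditional survival from age 7 to x is l_x / l_7.
  x=7: (0.354/0.354) × 6 = 6.0000
  x=8: (0.172/0.354) × 30 = 14.5763
  x=9: (0.110/0.354) × 37 = 11.4972
Sum = 6.0000 + 14.5763 + 11.4972 = 32.0734

32.07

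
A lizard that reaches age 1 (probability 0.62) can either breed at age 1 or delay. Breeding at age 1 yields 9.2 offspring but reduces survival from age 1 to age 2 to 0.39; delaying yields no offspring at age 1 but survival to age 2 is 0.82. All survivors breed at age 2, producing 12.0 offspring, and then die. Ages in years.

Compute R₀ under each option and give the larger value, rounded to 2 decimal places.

8.61

breed at age 1: R₀ = 0.62 × (9.2 + 0.39 × 12.0) = 0.62 × 13.8800 = 8.6056
delay to age 2: R₀ = 0.62 × (0.82 × 12.0) = 0.62 × 9.8400 = 6.1008
Higher: breed at age 1 (8.6056).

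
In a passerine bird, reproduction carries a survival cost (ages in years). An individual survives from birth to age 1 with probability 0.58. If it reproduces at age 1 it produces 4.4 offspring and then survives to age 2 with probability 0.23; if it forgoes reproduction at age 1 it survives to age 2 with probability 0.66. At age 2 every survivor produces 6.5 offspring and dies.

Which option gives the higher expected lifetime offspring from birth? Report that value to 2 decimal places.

breed at age 1: R₀ = 0.58 × (4.4 + 0.23 × 6.5) = 0.58 × 5.8950 = 3.4191
delay to age 2: R₀ = 0.58 × (0.66 × 6.5) = 0.58 × 4.2900 = 2.4882
Higher: breed at age 1 (3.4191).

3.42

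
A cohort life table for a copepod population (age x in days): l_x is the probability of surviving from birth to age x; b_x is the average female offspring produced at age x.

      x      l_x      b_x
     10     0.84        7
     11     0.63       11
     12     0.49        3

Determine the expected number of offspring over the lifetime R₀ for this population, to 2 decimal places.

14.28

R₀ = Σ l_x b_x:
  age 10: 0.84 × 7 = 5.8800
  age 11: 0.63 × 11 = 6.9300
  age 12: 0.49 × 3 = 1.4700
R₀ = 5.8800 + 6.9300 + 1.4700 = 14.2800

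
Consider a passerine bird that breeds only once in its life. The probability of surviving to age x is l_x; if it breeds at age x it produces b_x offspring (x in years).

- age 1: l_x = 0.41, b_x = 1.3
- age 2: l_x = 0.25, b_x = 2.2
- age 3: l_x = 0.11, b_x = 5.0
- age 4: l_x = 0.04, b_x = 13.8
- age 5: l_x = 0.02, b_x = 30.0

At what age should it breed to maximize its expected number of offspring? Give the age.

Expected offspring if breeding at age x = l_x × b_x:
  age 1: 0.41 × 1.3 = 0.533
  age 2: 0.25 × 2.2 = 0.550
  age 3: 0.11 × 5.0 = 0.550
  age 4: 0.04 × 13.8 = 0.552
  age 5: 0.02 × 30.0 = 0.600
Maximum at age 5 (0.600).

5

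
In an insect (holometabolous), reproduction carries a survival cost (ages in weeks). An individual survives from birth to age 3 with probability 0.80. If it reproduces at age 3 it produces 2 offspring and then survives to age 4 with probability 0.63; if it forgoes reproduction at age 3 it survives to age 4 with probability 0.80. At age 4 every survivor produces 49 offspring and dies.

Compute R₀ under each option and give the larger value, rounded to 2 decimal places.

breed at age 3: R₀ = 0.80 × (2 + 0.63 × 49) = 0.80 × 32.8700 = 26.2960
delay to age 4: R₀ = 0.80 × (0.80 × 49) = 0.80 × 39.2000 = 31.3600
Higher: delay to age 4 (31.3600).

31.36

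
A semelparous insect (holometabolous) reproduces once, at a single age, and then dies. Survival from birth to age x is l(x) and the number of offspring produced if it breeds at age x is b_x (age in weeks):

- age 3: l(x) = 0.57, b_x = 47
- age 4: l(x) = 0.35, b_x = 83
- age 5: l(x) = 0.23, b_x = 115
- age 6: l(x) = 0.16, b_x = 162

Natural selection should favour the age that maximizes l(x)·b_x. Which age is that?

4

Expected offspring if breeding at age x = l(x) × b_x:
  age 3: 0.57 × 47 = 26.790
  age 4: 0.35 × 83 = 29.050
  age 5: 0.23 × 115 = 26.450
  age 6: 0.16 × 162 = 25.920
Maximum at age 4 (29.050).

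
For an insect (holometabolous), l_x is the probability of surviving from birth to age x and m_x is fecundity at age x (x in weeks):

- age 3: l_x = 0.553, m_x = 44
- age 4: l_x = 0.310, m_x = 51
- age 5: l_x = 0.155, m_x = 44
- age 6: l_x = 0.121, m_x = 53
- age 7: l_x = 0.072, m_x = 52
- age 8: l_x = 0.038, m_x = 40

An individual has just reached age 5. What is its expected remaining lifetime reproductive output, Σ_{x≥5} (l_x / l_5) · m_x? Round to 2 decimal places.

l_5 = 0.155. Conditional survival from age 5 to x is l_x / l_5.
  x=5: (0.155/0.155) × 44 = 44.0000
  x=6: (0.121/0.155) × 53 = 41.3742
  x=7: (0.072/0.155) × 52 = 24.1548
  x=8: (0.038/0.155) × 40 = 9.8065
Sum = 44.0000 + 41.3742 + 24.1548 + 9.8065 = 119.3355

119.34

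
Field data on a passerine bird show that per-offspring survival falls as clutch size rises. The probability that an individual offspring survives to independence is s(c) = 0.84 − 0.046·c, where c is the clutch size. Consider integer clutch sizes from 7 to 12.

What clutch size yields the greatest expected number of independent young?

Expected independent young = c × s(c):
  c=7: 7 × 0.518 = 3.626
  c=8: 8 × 0.472 = 3.776
  c=9: 9 × 0.426 = 3.834
  c=10: 10 × 0.380 = 3.800
  c=11: 11 × 0.334 = 3.674
  c=12: 12 × 0.288 = 3.456
Maximum at c = 9 (3.834 independent young).

9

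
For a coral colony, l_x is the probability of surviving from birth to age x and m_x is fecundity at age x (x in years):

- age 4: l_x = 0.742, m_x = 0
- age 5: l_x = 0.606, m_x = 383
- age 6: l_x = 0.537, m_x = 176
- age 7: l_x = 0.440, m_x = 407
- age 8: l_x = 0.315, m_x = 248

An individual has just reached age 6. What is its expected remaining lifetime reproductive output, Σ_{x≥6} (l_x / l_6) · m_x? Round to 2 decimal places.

l_6 = 0.537. Conditional survival from age 6 to x is l_x / l_6.
  x=6: (0.537/0.537) × 176 = 176.0000
  x=7: (0.440/0.537) × 407 = 333.4823
  x=8: (0.315/0.537) × 248 = 145.4749
Sum = 176.0000 + 333.4823 + 145.4749 = 654.9572

654.96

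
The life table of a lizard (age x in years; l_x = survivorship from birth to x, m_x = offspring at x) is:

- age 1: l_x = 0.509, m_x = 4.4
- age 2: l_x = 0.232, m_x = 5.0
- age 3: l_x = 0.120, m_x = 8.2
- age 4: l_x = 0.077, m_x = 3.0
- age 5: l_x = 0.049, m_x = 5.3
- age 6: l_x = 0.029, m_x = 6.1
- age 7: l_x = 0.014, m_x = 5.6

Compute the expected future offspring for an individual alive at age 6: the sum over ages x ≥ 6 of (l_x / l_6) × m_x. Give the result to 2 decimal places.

8.80

l_6 = 0.029. Conditional survival from age 6 to x is l_x / l_6.
  x=6: (0.029/0.029) × 6.1 = 6.1000
  x=7: (0.014/0.029) × 5.6 = 2.7034
Sum = 6.1000 + 2.7034 = 8.8034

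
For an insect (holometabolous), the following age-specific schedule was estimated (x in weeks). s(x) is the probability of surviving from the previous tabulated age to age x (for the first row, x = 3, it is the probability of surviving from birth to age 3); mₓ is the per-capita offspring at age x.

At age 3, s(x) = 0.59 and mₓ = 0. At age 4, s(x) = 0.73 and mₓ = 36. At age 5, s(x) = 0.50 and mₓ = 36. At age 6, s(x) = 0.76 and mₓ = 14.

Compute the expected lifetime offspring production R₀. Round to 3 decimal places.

Survivorship from birth: l_x = s_3·s_4·…·s_x.
  l_3 = 0.59000
  l_4 = 0.43070
  l_5 = 0.21535
  l_6 = 0.16367
R₀ = Σ l_x mₓ:
  age 3: 0.59000 × 0 = 0.0000
  age 4: 0.43070 × 36 = 15.5052
  age 5: 0.21535 × 36 = 7.7526
  age 6: 0.16367 × 14 = 2.2914
R₀ = 0.0000 + 15.5052 + 7.7526 + 2.2914 = 25.5492

25.549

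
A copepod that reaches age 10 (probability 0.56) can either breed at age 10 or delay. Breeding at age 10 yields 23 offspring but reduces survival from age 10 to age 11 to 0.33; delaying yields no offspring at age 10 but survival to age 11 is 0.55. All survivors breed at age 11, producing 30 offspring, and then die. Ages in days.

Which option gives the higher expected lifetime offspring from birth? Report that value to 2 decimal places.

18.42

breed at age 10: R₀ = 0.56 × (23 + 0.33 × 30) = 0.56 × 32.9000 = 18.4240
delay to age 11: R₀ = 0.56 × (0.55 × 30) = 0.56 × 16.5000 = 9.2400
Higher: breed at age 10 (18.4240).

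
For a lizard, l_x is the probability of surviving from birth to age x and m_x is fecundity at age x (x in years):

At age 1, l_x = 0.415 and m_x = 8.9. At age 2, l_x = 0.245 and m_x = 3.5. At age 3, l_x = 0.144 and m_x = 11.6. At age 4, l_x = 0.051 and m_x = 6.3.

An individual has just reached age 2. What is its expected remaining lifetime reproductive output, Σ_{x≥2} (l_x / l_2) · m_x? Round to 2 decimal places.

l_2 = 0.245. Conditional survival from age 2 to x is l_x / l_2.
  x=2: (0.245/0.245) × 3.5 = 3.5000
  x=3: (0.144/0.245) × 11.6 = 6.8180
  x=4: (0.051/0.245) × 6.3 = 1.3114
Sum = 3.5000 + 6.8180 + 1.3114 = 11.6294

11.63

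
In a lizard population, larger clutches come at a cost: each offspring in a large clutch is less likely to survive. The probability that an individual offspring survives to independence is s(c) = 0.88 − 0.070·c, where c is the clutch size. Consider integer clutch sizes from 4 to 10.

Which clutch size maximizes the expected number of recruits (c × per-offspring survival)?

6

Expected recruits = c × s(c):
  c=4: 4 × 0.600 = 2.400
  c=5: 5 × 0.530 = 2.650
  c=6: 6 × 0.460 = 2.760
  c=7: 7 × 0.390 = 2.730
  c=8: 8 × 0.320 = 2.560
  c=9: 9 × 0.250 = 2.250
  c=10: 10 × 0.180 = 1.800
Maximum at c = 6 (2.760 recruits).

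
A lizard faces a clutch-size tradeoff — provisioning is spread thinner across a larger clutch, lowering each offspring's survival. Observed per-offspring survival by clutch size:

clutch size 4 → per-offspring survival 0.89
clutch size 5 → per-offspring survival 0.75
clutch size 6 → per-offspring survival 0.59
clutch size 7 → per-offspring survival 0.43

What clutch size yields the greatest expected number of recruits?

Expected recruits = c × s(c):
  c=4: 4 × 0.89 = 3.560
  c=5: 5 × 0.75 = 3.750
  c=6: 6 × 0.59 = 3.540
  c=7: 7 × 0.43 = 3.010
Maximum at c = 5 (3.750 recruits).

5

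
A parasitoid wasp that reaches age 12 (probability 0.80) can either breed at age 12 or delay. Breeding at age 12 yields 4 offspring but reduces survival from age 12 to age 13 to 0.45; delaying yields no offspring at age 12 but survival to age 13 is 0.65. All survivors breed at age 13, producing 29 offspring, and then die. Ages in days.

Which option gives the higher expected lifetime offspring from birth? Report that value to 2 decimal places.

15.08

breed at age 12: R₀ = 0.80 × (4 + 0.45 × 29) = 0.80 × 17.0500 = 13.6400
delay to age 13: R₀ = 0.80 × (0.65 × 29) = 0.80 × 18.8500 = 15.0800
Higher: delay to age 13 (15.0800).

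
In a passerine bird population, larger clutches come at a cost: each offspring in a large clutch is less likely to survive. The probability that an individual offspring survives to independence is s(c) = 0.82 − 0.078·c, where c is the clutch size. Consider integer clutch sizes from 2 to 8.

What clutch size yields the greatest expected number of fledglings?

5

Expected fledglings = c × s(c):
  c=2: 2 × 0.664 = 1.328
  c=3: 3 × 0.586 = 1.758
  c=4: 4 × 0.508 = 2.032
  c=5: 5 × 0.430 = 2.150
  c=6: 6 × 0.352 = 2.112
  c=7: 7 × 0.274 = 1.918
  c=8: 8 × 0.196 = 1.568
Maximum at c = 5 (2.150 fledglings).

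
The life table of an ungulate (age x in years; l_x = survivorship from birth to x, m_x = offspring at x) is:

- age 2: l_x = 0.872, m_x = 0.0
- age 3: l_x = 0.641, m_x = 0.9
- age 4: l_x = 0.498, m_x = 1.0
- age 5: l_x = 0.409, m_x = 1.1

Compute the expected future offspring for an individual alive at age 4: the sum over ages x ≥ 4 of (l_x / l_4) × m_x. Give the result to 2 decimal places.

1.90

l_4 = 0.498. Conditional survival from age 4 to x is l_x / l_4.
  x=4: (0.498/0.498) × 1.0 = 1.0000
  x=5: (0.409/0.498) × 1.1 = 0.9034
Sum = 1.0000 + 0.9034 = 1.9034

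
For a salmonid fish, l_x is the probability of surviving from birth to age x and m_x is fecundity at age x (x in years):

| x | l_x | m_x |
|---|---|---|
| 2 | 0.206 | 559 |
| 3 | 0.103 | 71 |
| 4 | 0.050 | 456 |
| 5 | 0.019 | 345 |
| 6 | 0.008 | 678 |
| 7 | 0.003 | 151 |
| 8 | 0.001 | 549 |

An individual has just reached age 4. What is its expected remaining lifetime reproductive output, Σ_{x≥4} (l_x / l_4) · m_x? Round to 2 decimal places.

715.62

l_4 = 0.050. Conditional survival from age 4 to x is l_x / l_4.
  x=4: (0.050/0.050) × 456 = 456.0000
  x=5: (0.019/0.050) × 345 = 131.1000
  x=6: (0.008/0.050) × 678 = 108.4800
  x=7: (0.003/0.050) × 151 = 9.0600
  x=8: (0.001/0.050) × 549 = 10.9800
Sum = 456.0000 + 131.1000 + 108.4800 + 9.0600 + 10.9800 = 715.6200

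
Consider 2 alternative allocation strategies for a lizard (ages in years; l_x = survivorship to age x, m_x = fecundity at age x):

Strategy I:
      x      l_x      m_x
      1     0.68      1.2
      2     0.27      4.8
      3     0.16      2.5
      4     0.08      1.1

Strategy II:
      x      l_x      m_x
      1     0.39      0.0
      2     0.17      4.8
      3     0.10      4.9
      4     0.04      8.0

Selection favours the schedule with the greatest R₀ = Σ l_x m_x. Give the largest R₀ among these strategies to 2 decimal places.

2.60

Strategy I: R₀ = 0.68×1.2 + 0.27×4.8 + 0.16×2.5 + 0.08×1.1 = 2.6000
Strategy II: R₀ = 0.39×0.0 + 0.17×4.8 + 0.10×4.9 + 0.04×8.0 = 1.6260
Highest R₀: strategy I with 2.6000.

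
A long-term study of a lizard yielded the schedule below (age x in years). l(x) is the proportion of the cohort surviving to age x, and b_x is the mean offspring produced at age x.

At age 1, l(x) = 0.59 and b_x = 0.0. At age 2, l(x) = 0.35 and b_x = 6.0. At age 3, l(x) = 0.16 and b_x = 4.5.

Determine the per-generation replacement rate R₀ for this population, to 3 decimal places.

2.820

R₀ = Σ l(x) b_x:
  age 1: 0.59 × 0.0 = 0.0000
  age 2: 0.35 × 6.0 = 2.1000
  age 3: 0.16 × 4.5 = 0.7200
R₀ = 0.0000 + 2.1000 + 0.7200 = 2.8200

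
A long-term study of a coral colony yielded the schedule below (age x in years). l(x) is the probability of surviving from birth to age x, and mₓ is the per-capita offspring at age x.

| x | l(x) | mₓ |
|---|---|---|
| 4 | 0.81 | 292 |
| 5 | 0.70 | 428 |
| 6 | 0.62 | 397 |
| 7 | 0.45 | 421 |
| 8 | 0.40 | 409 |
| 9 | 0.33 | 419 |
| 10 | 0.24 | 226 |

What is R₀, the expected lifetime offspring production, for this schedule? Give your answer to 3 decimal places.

R₀ = Σ l(x) mₓ:
  age 4: 0.81 × 292 = 236.5200
  age 5: 0.70 × 428 = 299.6000
  age 6: 0.62 × 397 = 246.1400
  age 7: 0.45 × 421 = 189.4500
  age 8: 0.40 × 409 = 163.6000
  age 9: 0.33 × 419 = 138.2700
  age 10: 0.24 × 226 = 54.2400
R₀ = 236.5200 + 299.6000 + 246.1400 + 189.4500 + 163.6000 + 138.2700 + 54.2400 = 1327.8200

1327.820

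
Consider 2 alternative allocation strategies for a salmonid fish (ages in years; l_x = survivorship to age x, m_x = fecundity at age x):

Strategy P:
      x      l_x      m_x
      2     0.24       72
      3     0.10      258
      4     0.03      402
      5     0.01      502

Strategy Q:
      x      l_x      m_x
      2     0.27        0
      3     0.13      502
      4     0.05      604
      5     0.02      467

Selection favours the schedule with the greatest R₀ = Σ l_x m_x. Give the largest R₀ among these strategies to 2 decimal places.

Strategy P: R₀ = 0.24×72 + 0.10×258 + 0.03×402 + 0.01×502 = 60.1600
Strategy Q: R₀ = 0.27×0 + 0.13×502 + 0.05×604 + 0.02×467 = 104.8000
Highest R₀: strategy Q with 104.8000.

104.80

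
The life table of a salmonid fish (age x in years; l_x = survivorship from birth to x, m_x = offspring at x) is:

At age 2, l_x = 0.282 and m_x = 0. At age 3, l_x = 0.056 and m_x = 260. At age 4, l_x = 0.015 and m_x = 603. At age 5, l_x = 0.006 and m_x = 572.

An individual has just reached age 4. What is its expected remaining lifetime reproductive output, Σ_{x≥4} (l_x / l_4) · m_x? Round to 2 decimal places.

l_4 = 0.015. Conditional survival from age 4 to x is l_x / l_4.
  x=4: (0.015/0.015) × 603 = 603.0000
  x=5: (0.006/0.015) × 572 = 228.8000
Sum = 603.0000 + 228.8000 = 831.8000

831.80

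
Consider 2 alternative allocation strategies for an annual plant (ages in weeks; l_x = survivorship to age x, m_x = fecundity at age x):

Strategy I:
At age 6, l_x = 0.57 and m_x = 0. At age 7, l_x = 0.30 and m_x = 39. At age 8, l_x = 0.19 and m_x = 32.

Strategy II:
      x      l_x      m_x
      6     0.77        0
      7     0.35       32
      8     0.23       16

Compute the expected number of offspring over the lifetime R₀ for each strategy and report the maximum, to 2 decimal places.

Strategy I: R₀ = 0.57×0 + 0.30×39 + 0.19×32 = 17.7800
Strategy II: R₀ = 0.77×0 + 0.35×32 + 0.23×16 = 14.8800
Highest R₀: strategy I with 17.7800.

17.78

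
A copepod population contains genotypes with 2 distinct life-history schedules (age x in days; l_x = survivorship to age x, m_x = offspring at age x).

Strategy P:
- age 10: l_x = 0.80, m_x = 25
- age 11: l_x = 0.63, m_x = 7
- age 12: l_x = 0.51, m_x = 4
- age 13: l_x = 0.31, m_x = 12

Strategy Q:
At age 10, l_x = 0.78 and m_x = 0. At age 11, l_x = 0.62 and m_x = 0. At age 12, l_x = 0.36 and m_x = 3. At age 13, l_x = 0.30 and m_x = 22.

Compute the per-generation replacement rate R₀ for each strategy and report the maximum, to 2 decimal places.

30.17

Strategy P: R₀ = 0.80×25 + 0.63×7 + 0.51×4 + 0.31×12 = 30.1700
Strategy Q: R₀ = 0.78×0 + 0.62×0 + 0.36×3 + 0.30×22 = 7.6800
Highest R₀: strategy P with 30.1700.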